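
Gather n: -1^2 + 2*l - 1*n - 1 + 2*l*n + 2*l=4*l + n*(2*l - 1) - 2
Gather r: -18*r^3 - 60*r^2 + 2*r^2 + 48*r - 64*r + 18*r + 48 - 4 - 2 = -18*r^3 - 58*r^2 + 2*r + 42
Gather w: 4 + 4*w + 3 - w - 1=3*w + 6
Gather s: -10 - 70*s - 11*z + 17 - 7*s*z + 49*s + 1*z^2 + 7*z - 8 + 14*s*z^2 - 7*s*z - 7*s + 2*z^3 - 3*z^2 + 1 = s*(14*z^2 - 14*z - 28) + 2*z^3 - 2*z^2 - 4*z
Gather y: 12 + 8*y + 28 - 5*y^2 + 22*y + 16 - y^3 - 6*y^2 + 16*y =-y^3 - 11*y^2 + 46*y + 56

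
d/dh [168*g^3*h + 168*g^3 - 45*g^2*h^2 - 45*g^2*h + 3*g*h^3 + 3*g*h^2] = 3*g*(56*g^2 - 30*g*h - 15*g + 3*h^2 + 2*h)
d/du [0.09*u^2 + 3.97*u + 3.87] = 0.18*u + 3.97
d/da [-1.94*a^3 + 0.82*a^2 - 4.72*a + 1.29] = -5.82*a^2 + 1.64*a - 4.72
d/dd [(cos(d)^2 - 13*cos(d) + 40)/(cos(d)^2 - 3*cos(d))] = 10*(-sin(d) - 12*sin(d)/cos(d)^2 + 8*tan(d))/(cos(d) - 3)^2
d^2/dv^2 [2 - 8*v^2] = -16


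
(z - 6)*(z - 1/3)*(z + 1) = z^3 - 16*z^2/3 - 13*z/3 + 2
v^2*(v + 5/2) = v^3 + 5*v^2/2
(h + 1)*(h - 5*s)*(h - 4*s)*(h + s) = h^4 - 8*h^3*s + h^3 + 11*h^2*s^2 - 8*h^2*s + 20*h*s^3 + 11*h*s^2 + 20*s^3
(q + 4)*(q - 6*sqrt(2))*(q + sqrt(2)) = q^3 - 5*sqrt(2)*q^2 + 4*q^2 - 20*sqrt(2)*q - 12*q - 48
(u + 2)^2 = u^2 + 4*u + 4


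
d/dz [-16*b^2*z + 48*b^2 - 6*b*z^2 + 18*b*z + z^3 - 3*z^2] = -16*b^2 - 12*b*z + 18*b + 3*z^2 - 6*z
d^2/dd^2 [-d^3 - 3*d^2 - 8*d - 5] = -6*d - 6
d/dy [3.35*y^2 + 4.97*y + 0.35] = 6.7*y + 4.97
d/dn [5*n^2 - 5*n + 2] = 10*n - 5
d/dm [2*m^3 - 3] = 6*m^2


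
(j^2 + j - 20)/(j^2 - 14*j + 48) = (j^2 + j - 20)/(j^2 - 14*j + 48)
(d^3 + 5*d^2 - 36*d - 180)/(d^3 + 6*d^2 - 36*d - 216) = (d + 5)/(d + 6)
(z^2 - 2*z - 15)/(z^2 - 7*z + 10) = (z + 3)/(z - 2)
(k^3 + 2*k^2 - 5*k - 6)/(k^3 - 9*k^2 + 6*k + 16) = (k + 3)/(k - 8)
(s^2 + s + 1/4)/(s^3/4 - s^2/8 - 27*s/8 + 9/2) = 2*(4*s^2 + 4*s + 1)/(2*s^3 - s^2 - 27*s + 36)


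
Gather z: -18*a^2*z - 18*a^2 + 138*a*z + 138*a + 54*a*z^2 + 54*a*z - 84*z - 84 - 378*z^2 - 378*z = -18*a^2 + 138*a + z^2*(54*a - 378) + z*(-18*a^2 + 192*a - 462) - 84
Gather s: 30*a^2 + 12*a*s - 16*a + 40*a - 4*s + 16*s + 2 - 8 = 30*a^2 + 24*a + s*(12*a + 12) - 6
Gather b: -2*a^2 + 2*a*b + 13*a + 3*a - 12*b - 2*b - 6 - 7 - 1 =-2*a^2 + 16*a + b*(2*a - 14) - 14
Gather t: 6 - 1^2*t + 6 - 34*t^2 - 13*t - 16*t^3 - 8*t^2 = -16*t^3 - 42*t^2 - 14*t + 12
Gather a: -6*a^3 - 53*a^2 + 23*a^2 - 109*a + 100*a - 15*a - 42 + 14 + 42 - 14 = -6*a^3 - 30*a^2 - 24*a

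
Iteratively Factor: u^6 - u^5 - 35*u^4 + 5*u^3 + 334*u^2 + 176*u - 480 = (u + 4)*(u^5 - 5*u^4 - 15*u^3 + 65*u^2 + 74*u - 120) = (u + 3)*(u + 4)*(u^4 - 8*u^3 + 9*u^2 + 38*u - 40) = (u + 2)*(u + 3)*(u + 4)*(u^3 - 10*u^2 + 29*u - 20) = (u - 1)*(u + 2)*(u + 3)*(u + 4)*(u^2 - 9*u + 20) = (u - 4)*(u - 1)*(u + 2)*(u + 3)*(u + 4)*(u - 5)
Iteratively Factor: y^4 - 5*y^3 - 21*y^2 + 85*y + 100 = (y + 4)*(y^3 - 9*y^2 + 15*y + 25) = (y + 1)*(y + 4)*(y^2 - 10*y + 25) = (y - 5)*(y + 1)*(y + 4)*(y - 5)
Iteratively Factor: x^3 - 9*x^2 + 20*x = (x)*(x^2 - 9*x + 20) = x*(x - 5)*(x - 4)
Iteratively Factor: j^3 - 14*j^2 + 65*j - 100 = (j - 5)*(j^2 - 9*j + 20) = (j - 5)*(j - 4)*(j - 5)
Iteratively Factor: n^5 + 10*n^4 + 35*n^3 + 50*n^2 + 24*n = (n + 4)*(n^4 + 6*n^3 + 11*n^2 + 6*n) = (n + 1)*(n + 4)*(n^3 + 5*n^2 + 6*n) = (n + 1)*(n + 3)*(n + 4)*(n^2 + 2*n) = (n + 1)*(n + 2)*(n + 3)*(n + 4)*(n)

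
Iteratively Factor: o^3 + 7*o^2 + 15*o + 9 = (o + 3)*(o^2 + 4*o + 3) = (o + 1)*(o + 3)*(o + 3)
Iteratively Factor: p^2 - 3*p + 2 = (p - 2)*(p - 1)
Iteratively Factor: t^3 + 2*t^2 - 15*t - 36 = (t + 3)*(t^2 - t - 12) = (t - 4)*(t + 3)*(t + 3)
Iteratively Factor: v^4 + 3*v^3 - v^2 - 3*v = (v - 1)*(v^3 + 4*v^2 + 3*v) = v*(v - 1)*(v^2 + 4*v + 3) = v*(v - 1)*(v + 1)*(v + 3)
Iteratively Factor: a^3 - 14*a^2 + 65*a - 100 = (a - 5)*(a^2 - 9*a + 20) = (a - 5)*(a - 4)*(a - 5)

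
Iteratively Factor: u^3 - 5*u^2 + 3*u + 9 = (u - 3)*(u^2 - 2*u - 3) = (u - 3)^2*(u + 1)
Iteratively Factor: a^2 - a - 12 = (a - 4)*(a + 3)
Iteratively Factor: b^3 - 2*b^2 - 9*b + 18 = (b - 3)*(b^2 + b - 6) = (b - 3)*(b - 2)*(b + 3)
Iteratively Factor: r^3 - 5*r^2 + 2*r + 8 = (r - 2)*(r^2 - 3*r - 4) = (r - 2)*(r + 1)*(r - 4)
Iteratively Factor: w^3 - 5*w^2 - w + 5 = (w + 1)*(w^2 - 6*w + 5) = (w - 1)*(w + 1)*(w - 5)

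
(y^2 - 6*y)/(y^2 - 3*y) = (y - 6)/(y - 3)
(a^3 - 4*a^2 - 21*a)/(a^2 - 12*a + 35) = a*(a + 3)/(a - 5)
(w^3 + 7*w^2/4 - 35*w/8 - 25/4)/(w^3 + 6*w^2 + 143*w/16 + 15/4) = 2*(2*w^2 + w - 10)/(4*w^2 + 19*w + 12)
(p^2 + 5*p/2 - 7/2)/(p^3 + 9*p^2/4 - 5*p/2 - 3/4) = 2*(2*p + 7)/(4*p^2 + 13*p + 3)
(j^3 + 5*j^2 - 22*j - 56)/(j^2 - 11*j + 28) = (j^2 + 9*j + 14)/(j - 7)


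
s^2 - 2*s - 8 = (s - 4)*(s + 2)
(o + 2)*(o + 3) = o^2 + 5*o + 6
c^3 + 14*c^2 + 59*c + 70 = (c + 2)*(c + 5)*(c + 7)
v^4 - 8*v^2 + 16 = (v - 2)^2*(v + 2)^2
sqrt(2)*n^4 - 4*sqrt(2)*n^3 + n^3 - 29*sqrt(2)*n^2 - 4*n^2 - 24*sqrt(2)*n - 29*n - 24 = (n - 8)*(n + 1)*(n + 3)*(sqrt(2)*n + 1)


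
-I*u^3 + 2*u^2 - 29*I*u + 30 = (u - 5*I)*(u + 6*I)*(-I*u + 1)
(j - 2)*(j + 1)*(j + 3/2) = j^3 + j^2/2 - 7*j/2 - 3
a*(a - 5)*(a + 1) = a^3 - 4*a^2 - 5*a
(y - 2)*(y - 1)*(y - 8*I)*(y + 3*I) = y^4 - 3*y^3 - 5*I*y^3 + 26*y^2 + 15*I*y^2 - 72*y - 10*I*y + 48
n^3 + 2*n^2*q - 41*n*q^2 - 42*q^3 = (n - 6*q)*(n + q)*(n + 7*q)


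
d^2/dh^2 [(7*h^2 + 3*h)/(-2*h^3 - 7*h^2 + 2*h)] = 2*(-28*h^3 - 36*h^2 - 210*h - 257)/(8*h^6 + 84*h^5 + 270*h^4 + 175*h^3 - 270*h^2 + 84*h - 8)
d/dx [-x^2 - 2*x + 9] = -2*x - 2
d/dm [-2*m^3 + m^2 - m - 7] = -6*m^2 + 2*m - 1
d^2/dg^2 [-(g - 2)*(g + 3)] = -2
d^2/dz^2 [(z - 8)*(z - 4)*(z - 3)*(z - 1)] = 12*z^2 - 96*z + 166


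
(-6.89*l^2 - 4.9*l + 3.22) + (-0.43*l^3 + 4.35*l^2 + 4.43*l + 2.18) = -0.43*l^3 - 2.54*l^2 - 0.470000000000001*l + 5.4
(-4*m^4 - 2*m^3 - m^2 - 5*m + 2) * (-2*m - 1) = 8*m^5 + 8*m^4 + 4*m^3 + 11*m^2 + m - 2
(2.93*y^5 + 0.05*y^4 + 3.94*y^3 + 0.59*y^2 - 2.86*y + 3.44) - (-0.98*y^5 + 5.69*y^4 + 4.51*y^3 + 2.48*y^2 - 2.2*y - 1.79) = 3.91*y^5 - 5.64*y^4 - 0.57*y^3 - 1.89*y^2 - 0.66*y + 5.23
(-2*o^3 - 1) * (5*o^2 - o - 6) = -10*o^5 + 2*o^4 + 12*o^3 - 5*o^2 + o + 6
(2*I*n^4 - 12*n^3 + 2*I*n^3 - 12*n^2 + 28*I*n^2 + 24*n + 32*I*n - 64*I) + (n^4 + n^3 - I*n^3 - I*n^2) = n^4 + 2*I*n^4 - 11*n^3 + I*n^3 - 12*n^2 + 27*I*n^2 + 24*n + 32*I*n - 64*I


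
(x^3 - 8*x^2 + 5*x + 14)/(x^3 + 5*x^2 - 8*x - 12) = (x - 7)/(x + 6)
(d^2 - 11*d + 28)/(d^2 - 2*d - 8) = (d - 7)/(d + 2)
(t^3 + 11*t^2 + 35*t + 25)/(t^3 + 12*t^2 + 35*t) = (t^2 + 6*t + 5)/(t*(t + 7))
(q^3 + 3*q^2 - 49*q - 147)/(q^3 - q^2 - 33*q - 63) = (q + 7)/(q + 3)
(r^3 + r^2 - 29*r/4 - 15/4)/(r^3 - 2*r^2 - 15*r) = (r^2 - 2*r - 5/4)/(r*(r - 5))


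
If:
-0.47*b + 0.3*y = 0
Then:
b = 0.638297872340426*y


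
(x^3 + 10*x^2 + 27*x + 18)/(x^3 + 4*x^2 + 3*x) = (x + 6)/x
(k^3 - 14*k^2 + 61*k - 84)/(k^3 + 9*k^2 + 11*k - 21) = (k^3 - 14*k^2 + 61*k - 84)/(k^3 + 9*k^2 + 11*k - 21)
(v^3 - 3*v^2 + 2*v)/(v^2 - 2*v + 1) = v*(v - 2)/(v - 1)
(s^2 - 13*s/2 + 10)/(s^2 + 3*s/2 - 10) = (s - 4)/(s + 4)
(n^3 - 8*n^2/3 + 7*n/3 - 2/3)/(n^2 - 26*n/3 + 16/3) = (n^2 - 2*n + 1)/(n - 8)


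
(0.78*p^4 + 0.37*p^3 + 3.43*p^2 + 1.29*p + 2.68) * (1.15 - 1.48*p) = -1.1544*p^5 + 0.3494*p^4 - 4.6509*p^3 + 2.0353*p^2 - 2.4829*p + 3.082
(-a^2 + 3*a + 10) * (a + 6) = -a^3 - 3*a^2 + 28*a + 60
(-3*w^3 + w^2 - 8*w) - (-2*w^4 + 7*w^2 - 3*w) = 2*w^4 - 3*w^3 - 6*w^2 - 5*w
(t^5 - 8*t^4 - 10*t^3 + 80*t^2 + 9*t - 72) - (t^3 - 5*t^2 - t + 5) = t^5 - 8*t^4 - 11*t^3 + 85*t^2 + 10*t - 77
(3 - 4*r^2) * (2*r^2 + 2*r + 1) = -8*r^4 - 8*r^3 + 2*r^2 + 6*r + 3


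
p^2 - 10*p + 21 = (p - 7)*(p - 3)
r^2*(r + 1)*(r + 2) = r^4 + 3*r^3 + 2*r^2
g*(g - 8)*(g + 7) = g^3 - g^2 - 56*g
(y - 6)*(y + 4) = y^2 - 2*y - 24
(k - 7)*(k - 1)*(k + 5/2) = k^3 - 11*k^2/2 - 13*k + 35/2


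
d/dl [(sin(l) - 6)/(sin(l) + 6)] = 12*cos(l)/(sin(l) + 6)^2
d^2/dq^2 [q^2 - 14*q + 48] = 2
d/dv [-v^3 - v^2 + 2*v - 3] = -3*v^2 - 2*v + 2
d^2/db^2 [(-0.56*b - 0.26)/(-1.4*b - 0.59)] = 0.0940799999999999/(1.4*b + 0.59)^3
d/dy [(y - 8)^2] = 2*y - 16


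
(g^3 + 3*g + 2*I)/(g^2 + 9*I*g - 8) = (g^2 - I*g + 2)/(g + 8*I)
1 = 1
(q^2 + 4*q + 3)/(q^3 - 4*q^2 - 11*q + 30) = (q + 1)/(q^2 - 7*q + 10)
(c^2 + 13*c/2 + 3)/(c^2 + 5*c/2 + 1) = (c + 6)/(c + 2)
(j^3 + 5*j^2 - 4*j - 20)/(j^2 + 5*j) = j - 4/j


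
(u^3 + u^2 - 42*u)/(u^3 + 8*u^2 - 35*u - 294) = u/(u + 7)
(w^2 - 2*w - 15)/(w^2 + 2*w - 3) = (w - 5)/(w - 1)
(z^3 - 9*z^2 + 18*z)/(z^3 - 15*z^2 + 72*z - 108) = z/(z - 6)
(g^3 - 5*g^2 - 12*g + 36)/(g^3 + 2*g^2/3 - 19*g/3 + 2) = 3*(g - 6)/(3*g - 1)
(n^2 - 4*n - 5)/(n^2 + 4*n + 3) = (n - 5)/(n + 3)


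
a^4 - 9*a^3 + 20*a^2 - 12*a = a*(a - 6)*(a - 2)*(a - 1)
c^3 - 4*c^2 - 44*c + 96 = (c - 8)*(c - 2)*(c + 6)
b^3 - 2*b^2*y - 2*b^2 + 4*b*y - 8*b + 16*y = (b - 4)*(b + 2)*(b - 2*y)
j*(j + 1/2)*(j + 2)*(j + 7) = j^4 + 19*j^3/2 + 37*j^2/2 + 7*j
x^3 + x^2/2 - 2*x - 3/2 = (x - 3/2)*(x + 1)^2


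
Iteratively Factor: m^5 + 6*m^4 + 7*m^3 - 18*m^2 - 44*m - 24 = (m + 3)*(m^4 + 3*m^3 - 2*m^2 - 12*m - 8) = (m + 1)*(m + 3)*(m^3 + 2*m^2 - 4*m - 8) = (m - 2)*(m + 1)*(m + 3)*(m^2 + 4*m + 4) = (m - 2)*(m + 1)*(m + 2)*(m + 3)*(m + 2)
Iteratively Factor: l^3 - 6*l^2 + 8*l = (l - 4)*(l^2 - 2*l) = (l - 4)*(l - 2)*(l)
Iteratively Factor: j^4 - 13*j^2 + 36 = (j - 2)*(j^3 + 2*j^2 - 9*j - 18) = (j - 3)*(j - 2)*(j^2 + 5*j + 6) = (j - 3)*(j - 2)*(j + 3)*(j + 2)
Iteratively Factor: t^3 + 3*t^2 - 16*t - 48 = (t - 4)*(t^2 + 7*t + 12) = (t - 4)*(t + 4)*(t + 3)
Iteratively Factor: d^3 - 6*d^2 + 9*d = (d - 3)*(d^2 - 3*d) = (d - 3)^2*(d)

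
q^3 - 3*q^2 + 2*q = q*(q - 2)*(q - 1)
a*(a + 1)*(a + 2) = a^3 + 3*a^2 + 2*a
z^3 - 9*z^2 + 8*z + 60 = (z - 6)*(z - 5)*(z + 2)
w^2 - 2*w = w*(w - 2)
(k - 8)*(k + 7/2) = k^2 - 9*k/2 - 28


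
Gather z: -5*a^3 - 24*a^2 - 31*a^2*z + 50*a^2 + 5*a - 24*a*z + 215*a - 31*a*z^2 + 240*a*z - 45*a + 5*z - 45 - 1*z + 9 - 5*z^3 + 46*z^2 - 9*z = -5*a^3 + 26*a^2 + 175*a - 5*z^3 + z^2*(46 - 31*a) + z*(-31*a^2 + 216*a - 5) - 36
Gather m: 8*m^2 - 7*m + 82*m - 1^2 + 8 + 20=8*m^2 + 75*m + 27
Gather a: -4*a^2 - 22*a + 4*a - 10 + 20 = -4*a^2 - 18*a + 10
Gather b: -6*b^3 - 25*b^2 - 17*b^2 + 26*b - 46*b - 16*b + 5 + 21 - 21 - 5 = -6*b^3 - 42*b^2 - 36*b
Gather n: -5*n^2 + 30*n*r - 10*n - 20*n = -5*n^2 + n*(30*r - 30)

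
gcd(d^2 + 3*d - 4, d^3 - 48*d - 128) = d + 4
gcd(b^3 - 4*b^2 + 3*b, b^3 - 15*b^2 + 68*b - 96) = b - 3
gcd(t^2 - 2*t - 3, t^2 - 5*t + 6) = t - 3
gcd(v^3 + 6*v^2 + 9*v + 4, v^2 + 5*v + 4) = v^2 + 5*v + 4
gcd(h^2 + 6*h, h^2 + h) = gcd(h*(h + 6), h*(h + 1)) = h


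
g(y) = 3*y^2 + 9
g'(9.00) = 54.00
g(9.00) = 252.00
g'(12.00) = 72.00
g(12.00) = 441.00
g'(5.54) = 33.24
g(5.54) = 101.07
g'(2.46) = 14.76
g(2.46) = 27.15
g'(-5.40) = -32.40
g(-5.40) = 96.48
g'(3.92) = 23.52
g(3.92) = 55.10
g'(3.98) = 23.88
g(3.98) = 56.52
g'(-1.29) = -7.74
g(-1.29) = 13.99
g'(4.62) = 27.72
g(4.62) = 73.03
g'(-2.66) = -15.96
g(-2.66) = 30.23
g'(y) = 6*y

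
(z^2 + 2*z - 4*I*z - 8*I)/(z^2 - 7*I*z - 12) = (z + 2)/(z - 3*I)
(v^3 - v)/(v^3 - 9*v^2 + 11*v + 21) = v*(v - 1)/(v^2 - 10*v + 21)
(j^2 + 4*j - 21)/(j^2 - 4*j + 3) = (j + 7)/(j - 1)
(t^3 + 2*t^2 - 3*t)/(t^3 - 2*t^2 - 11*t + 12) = t/(t - 4)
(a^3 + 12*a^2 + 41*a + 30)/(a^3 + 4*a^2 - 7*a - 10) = (a + 6)/(a - 2)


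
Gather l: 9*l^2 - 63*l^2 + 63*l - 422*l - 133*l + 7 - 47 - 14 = -54*l^2 - 492*l - 54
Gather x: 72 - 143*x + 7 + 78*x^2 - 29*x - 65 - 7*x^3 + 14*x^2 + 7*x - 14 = -7*x^3 + 92*x^2 - 165*x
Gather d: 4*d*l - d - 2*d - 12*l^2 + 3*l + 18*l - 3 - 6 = d*(4*l - 3) - 12*l^2 + 21*l - 9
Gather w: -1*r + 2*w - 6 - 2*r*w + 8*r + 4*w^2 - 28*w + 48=7*r + 4*w^2 + w*(-2*r - 26) + 42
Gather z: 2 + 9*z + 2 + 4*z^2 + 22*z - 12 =4*z^2 + 31*z - 8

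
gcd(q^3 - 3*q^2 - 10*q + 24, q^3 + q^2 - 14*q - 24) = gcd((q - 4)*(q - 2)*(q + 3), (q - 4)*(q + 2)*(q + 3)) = q^2 - q - 12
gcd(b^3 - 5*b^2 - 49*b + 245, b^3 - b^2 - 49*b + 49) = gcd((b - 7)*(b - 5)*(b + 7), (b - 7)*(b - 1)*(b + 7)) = b^2 - 49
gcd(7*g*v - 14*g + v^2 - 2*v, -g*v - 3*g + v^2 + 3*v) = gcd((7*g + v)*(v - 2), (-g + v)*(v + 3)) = 1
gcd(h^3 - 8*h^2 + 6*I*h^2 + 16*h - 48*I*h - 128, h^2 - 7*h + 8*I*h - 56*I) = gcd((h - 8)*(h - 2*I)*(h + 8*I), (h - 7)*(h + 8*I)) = h + 8*I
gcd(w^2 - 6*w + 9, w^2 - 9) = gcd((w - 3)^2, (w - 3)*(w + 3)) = w - 3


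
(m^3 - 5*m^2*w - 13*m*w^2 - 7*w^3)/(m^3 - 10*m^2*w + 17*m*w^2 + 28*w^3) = (-m - w)/(-m + 4*w)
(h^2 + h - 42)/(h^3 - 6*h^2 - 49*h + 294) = 1/(h - 7)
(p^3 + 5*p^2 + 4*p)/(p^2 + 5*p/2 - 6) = 2*p*(p + 1)/(2*p - 3)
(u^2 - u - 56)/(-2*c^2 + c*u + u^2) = (u^2 - u - 56)/(-2*c^2 + c*u + u^2)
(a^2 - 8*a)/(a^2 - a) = (a - 8)/(a - 1)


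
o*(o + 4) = o^2 + 4*o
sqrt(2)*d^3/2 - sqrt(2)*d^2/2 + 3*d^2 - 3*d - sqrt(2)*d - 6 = (d - 2)*(d + 3*sqrt(2))*(sqrt(2)*d/2 + sqrt(2)/2)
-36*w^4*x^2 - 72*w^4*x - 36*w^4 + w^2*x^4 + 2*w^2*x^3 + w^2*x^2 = (-6*w + x)*(6*w + x)*(w*x + w)^2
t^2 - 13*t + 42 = (t - 7)*(t - 6)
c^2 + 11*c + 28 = (c + 4)*(c + 7)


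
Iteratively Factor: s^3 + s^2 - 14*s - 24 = (s + 3)*(s^2 - 2*s - 8) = (s - 4)*(s + 3)*(s + 2)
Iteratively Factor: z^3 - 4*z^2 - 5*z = (z + 1)*(z^2 - 5*z) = (z - 5)*(z + 1)*(z)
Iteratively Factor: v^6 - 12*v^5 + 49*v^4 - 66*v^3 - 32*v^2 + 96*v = (v)*(v^5 - 12*v^4 + 49*v^3 - 66*v^2 - 32*v + 96) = v*(v - 4)*(v^4 - 8*v^3 + 17*v^2 + 2*v - 24) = v*(v - 4)*(v - 2)*(v^3 - 6*v^2 + 5*v + 12) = v*(v - 4)*(v - 2)*(v + 1)*(v^2 - 7*v + 12) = v*(v - 4)^2*(v - 2)*(v + 1)*(v - 3)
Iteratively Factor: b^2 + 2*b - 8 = (b - 2)*(b + 4)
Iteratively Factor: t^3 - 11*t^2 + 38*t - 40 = (t - 4)*(t^2 - 7*t + 10) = (t - 5)*(t - 4)*(t - 2)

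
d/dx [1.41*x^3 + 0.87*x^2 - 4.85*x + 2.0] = 4.23*x^2 + 1.74*x - 4.85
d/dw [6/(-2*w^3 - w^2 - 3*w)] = 6*(6*w^2 + 2*w + 3)/(w^2*(2*w^2 + w + 3)^2)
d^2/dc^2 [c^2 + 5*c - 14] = 2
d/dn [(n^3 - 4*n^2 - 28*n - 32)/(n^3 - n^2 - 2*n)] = (3*n^4 + 52*n^3 + 76*n^2 - 64*n - 64)/(n^2*(n^4 - 2*n^3 - 3*n^2 + 4*n + 4))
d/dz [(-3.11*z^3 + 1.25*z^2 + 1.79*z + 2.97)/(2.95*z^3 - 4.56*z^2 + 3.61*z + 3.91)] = (10.4941*z^4 - 33.0152*z^3 - 50.0899*z^2 + 36.8614*z - 3.7228)/(8.7025*z^6 - 26.904*z^5 + 42.0926*z^4 - 9.85419999999999*z^3 - 22.6271*z^2 + 28.2302*z + 15.2881)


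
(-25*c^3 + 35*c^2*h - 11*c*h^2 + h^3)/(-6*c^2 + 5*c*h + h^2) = (25*c^2 - 10*c*h + h^2)/(6*c + h)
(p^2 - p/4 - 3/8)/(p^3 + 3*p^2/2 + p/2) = (p - 3/4)/(p*(p + 1))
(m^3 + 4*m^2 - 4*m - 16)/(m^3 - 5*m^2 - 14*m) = (m^2 + 2*m - 8)/(m*(m - 7))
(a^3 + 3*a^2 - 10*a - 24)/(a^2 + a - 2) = (a^2 + a - 12)/(a - 1)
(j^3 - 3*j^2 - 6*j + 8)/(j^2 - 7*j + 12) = (j^2 + j - 2)/(j - 3)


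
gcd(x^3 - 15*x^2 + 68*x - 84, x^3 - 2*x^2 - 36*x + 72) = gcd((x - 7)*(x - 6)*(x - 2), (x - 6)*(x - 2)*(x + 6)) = x^2 - 8*x + 12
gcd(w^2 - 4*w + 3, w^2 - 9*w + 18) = w - 3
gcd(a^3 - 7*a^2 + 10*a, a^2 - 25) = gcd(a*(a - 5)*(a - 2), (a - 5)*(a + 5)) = a - 5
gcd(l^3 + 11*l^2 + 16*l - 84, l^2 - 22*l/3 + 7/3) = 1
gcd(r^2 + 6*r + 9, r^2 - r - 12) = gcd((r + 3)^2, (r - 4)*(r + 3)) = r + 3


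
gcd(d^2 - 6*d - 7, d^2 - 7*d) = d - 7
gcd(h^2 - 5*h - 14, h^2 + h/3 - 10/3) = h + 2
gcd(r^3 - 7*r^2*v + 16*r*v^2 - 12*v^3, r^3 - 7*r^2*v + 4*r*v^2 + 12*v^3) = r - 2*v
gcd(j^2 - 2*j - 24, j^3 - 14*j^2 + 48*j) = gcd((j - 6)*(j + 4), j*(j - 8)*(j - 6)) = j - 6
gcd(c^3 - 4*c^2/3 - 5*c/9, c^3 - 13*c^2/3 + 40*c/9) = c^2 - 5*c/3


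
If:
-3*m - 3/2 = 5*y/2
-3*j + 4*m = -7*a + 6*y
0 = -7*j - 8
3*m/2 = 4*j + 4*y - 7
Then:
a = 374/147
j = -8/7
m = -326/147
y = 101/49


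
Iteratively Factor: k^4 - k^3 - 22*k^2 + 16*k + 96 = (k + 4)*(k^3 - 5*k^2 - 2*k + 24) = (k - 3)*(k + 4)*(k^2 - 2*k - 8) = (k - 4)*(k - 3)*(k + 4)*(k + 2)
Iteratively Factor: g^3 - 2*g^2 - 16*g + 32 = (g + 4)*(g^2 - 6*g + 8) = (g - 4)*(g + 4)*(g - 2)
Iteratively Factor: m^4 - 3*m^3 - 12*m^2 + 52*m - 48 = (m - 2)*(m^3 - m^2 - 14*m + 24) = (m - 2)^2*(m^2 + m - 12) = (m - 3)*(m - 2)^2*(m + 4)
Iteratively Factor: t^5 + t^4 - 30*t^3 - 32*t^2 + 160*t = (t + 4)*(t^4 - 3*t^3 - 18*t^2 + 40*t) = (t - 5)*(t + 4)*(t^3 + 2*t^2 - 8*t) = (t - 5)*(t + 4)^2*(t^2 - 2*t) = t*(t - 5)*(t + 4)^2*(t - 2)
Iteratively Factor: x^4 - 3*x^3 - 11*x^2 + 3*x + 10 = (x + 2)*(x^3 - 5*x^2 - x + 5) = (x + 1)*(x + 2)*(x^2 - 6*x + 5) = (x - 5)*(x + 1)*(x + 2)*(x - 1)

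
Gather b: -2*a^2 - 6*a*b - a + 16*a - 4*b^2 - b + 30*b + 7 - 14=-2*a^2 + 15*a - 4*b^2 + b*(29 - 6*a) - 7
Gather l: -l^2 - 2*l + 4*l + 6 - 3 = -l^2 + 2*l + 3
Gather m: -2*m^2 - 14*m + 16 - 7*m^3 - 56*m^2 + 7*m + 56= -7*m^3 - 58*m^2 - 7*m + 72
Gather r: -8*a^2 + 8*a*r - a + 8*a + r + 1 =-8*a^2 + 7*a + r*(8*a + 1) + 1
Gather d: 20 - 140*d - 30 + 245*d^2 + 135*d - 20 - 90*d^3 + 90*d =-90*d^3 + 245*d^2 + 85*d - 30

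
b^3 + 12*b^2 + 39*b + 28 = (b + 1)*(b + 4)*(b + 7)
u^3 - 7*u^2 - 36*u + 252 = (u - 7)*(u - 6)*(u + 6)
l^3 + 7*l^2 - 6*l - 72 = (l - 3)*(l + 4)*(l + 6)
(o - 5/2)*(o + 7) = o^2 + 9*o/2 - 35/2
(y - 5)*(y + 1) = y^2 - 4*y - 5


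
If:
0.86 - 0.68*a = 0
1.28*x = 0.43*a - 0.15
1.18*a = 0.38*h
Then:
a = 1.26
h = 3.93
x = 0.31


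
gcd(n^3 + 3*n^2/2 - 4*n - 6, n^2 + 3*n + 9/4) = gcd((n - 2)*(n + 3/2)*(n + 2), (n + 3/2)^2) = n + 3/2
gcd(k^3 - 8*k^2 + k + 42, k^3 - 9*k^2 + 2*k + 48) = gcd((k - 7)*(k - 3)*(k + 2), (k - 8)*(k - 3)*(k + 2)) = k^2 - k - 6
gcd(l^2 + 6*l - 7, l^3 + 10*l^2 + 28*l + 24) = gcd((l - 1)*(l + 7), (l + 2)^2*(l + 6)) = 1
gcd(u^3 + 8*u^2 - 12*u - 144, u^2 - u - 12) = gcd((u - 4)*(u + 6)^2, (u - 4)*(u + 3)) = u - 4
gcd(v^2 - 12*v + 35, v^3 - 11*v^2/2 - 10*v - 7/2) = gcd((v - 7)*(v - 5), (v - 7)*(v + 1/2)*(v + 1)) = v - 7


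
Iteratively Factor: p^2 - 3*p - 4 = (p + 1)*(p - 4)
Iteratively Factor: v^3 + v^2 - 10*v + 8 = (v - 2)*(v^2 + 3*v - 4) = (v - 2)*(v + 4)*(v - 1)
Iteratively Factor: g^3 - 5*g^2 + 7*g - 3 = (g - 1)*(g^2 - 4*g + 3) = (g - 3)*(g - 1)*(g - 1)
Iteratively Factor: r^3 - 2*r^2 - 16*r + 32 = (r + 4)*(r^2 - 6*r + 8) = (r - 2)*(r + 4)*(r - 4)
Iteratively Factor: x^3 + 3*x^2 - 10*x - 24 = (x + 4)*(x^2 - x - 6) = (x + 2)*(x + 4)*(x - 3)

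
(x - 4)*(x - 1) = x^2 - 5*x + 4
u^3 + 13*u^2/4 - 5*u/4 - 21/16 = (u - 3/4)*(u + 1/2)*(u + 7/2)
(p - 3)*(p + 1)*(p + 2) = p^3 - 7*p - 6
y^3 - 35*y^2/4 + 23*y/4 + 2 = (y - 8)*(y - 1)*(y + 1/4)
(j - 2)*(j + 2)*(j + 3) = j^3 + 3*j^2 - 4*j - 12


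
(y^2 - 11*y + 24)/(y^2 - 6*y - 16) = (y - 3)/(y + 2)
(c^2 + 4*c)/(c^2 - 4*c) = (c + 4)/(c - 4)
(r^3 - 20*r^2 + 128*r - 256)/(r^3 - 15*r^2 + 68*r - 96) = (r - 8)/(r - 3)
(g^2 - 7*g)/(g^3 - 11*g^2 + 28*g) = 1/(g - 4)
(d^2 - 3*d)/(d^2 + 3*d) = (d - 3)/(d + 3)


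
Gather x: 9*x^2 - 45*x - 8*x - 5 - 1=9*x^2 - 53*x - 6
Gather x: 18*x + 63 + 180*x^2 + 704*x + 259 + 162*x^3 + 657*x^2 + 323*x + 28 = 162*x^3 + 837*x^2 + 1045*x + 350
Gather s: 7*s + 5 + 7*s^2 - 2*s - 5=7*s^2 + 5*s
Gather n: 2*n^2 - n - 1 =2*n^2 - n - 1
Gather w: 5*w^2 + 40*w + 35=5*w^2 + 40*w + 35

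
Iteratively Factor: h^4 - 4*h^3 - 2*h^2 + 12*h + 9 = (h - 3)*(h^3 - h^2 - 5*h - 3) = (h - 3)*(h + 1)*(h^2 - 2*h - 3) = (h - 3)^2*(h + 1)*(h + 1)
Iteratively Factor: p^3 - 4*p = (p + 2)*(p^2 - 2*p) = (p - 2)*(p + 2)*(p)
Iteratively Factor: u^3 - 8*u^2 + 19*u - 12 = (u - 1)*(u^2 - 7*u + 12) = (u - 3)*(u - 1)*(u - 4)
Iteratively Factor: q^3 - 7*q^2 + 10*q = (q - 2)*(q^2 - 5*q) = (q - 5)*(q - 2)*(q)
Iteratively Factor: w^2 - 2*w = (w)*(w - 2)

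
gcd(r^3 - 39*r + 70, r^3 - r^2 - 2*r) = r - 2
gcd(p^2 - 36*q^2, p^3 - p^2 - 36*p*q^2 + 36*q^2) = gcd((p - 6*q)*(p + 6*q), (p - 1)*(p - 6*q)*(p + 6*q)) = p^2 - 36*q^2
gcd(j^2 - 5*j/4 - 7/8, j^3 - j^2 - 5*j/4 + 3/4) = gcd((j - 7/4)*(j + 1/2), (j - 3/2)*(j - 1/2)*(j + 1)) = 1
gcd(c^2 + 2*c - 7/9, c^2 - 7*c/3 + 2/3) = c - 1/3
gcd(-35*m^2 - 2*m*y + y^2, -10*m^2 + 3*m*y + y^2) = 5*m + y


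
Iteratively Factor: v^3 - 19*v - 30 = (v + 3)*(v^2 - 3*v - 10) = (v - 5)*(v + 3)*(v + 2)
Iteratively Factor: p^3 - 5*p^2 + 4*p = (p - 1)*(p^2 - 4*p) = p*(p - 1)*(p - 4)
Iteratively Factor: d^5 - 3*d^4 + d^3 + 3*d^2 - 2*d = (d + 1)*(d^4 - 4*d^3 + 5*d^2 - 2*d) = (d - 2)*(d + 1)*(d^3 - 2*d^2 + d) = (d - 2)*(d - 1)*(d + 1)*(d^2 - d) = d*(d - 2)*(d - 1)*(d + 1)*(d - 1)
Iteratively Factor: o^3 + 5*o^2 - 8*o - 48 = (o + 4)*(o^2 + o - 12) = (o + 4)^2*(o - 3)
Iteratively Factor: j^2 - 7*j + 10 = (j - 2)*(j - 5)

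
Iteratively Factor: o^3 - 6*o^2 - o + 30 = (o - 5)*(o^2 - o - 6) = (o - 5)*(o - 3)*(o + 2)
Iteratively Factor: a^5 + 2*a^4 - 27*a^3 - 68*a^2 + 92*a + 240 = (a - 2)*(a^4 + 4*a^3 - 19*a^2 - 106*a - 120) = (a - 5)*(a - 2)*(a^3 + 9*a^2 + 26*a + 24) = (a - 5)*(a - 2)*(a + 3)*(a^2 + 6*a + 8) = (a - 5)*(a - 2)*(a + 2)*(a + 3)*(a + 4)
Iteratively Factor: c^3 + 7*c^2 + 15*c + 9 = (c + 3)*(c^2 + 4*c + 3) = (c + 1)*(c + 3)*(c + 3)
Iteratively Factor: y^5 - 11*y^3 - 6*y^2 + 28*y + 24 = (y + 2)*(y^4 - 2*y^3 - 7*y^2 + 8*y + 12) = (y - 2)*(y + 2)*(y^3 - 7*y - 6) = (y - 2)*(y + 1)*(y + 2)*(y^2 - y - 6) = (y - 2)*(y + 1)*(y + 2)^2*(y - 3)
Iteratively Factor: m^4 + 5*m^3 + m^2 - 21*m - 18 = (m + 3)*(m^3 + 2*m^2 - 5*m - 6) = (m + 3)^2*(m^2 - m - 2) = (m - 2)*(m + 3)^2*(m + 1)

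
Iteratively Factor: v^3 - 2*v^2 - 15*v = (v - 5)*(v^2 + 3*v) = (v - 5)*(v + 3)*(v)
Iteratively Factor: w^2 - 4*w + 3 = (w - 3)*(w - 1)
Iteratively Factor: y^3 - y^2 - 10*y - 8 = (y + 1)*(y^2 - 2*y - 8) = (y + 1)*(y + 2)*(y - 4)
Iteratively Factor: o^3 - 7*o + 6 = (o + 3)*(o^2 - 3*o + 2) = (o - 1)*(o + 3)*(o - 2)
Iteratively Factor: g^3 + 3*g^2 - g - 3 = (g + 1)*(g^2 + 2*g - 3) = (g + 1)*(g + 3)*(g - 1)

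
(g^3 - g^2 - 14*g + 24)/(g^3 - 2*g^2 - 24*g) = (g^2 - 5*g + 6)/(g*(g - 6))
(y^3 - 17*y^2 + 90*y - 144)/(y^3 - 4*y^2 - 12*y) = (y^2 - 11*y + 24)/(y*(y + 2))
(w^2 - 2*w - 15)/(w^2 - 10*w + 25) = (w + 3)/(w - 5)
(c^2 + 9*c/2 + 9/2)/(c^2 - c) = (2*c^2 + 9*c + 9)/(2*c*(c - 1))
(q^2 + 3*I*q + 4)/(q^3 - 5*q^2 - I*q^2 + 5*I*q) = (q + 4*I)/(q*(q - 5))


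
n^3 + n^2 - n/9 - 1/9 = (n - 1/3)*(n + 1/3)*(n + 1)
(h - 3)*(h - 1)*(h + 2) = h^3 - 2*h^2 - 5*h + 6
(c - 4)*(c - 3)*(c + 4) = c^3 - 3*c^2 - 16*c + 48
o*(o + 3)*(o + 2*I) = o^3 + 3*o^2 + 2*I*o^2 + 6*I*o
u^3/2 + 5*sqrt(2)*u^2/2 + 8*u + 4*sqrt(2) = (u/2 + sqrt(2))*(u + sqrt(2))*(u + 2*sqrt(2))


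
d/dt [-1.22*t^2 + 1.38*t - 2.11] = 1.38 - 2.44*t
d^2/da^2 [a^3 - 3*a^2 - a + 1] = 6*a - 6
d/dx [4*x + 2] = 4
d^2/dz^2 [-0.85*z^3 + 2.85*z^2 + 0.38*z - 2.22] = 5.7 - 5.1*z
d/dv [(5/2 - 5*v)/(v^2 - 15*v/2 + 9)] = 5*(4*v^2 - 4*v - 21)/(4*v^4 - 60*v^3 + 297*v^2 - 540*v + 324)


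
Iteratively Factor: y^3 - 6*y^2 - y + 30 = (y - 3)*(y^2 - 3*y - 10) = (y - 5)*(y - 3)*(y + 2)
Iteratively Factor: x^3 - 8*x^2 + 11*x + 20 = (x - 4)*(x^2 - 4*x - 5) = (x - 5)*(x - 4)*(x + 1)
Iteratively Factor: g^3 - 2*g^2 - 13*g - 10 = (g - 5)*(g^2 + 3*g + 2) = (g - 5)*(g + 2)*(g + 1)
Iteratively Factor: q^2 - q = (q)*(q - 1)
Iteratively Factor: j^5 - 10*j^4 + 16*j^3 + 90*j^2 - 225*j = (j - 5)*(j^4 - 5*j^3 - 9*j^2 + 45*j) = (j - 5)^2*(j^3 - 9*j) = j*(j - 5)^2*(j^2 - 9) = j*(j - 5)^2*(j + 3)*(j - 3)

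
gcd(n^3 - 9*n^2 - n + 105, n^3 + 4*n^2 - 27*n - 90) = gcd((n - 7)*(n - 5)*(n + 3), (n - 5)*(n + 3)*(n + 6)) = n^2 - 2*n - 15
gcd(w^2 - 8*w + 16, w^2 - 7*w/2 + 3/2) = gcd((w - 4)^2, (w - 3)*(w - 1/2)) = 1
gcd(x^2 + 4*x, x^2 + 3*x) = x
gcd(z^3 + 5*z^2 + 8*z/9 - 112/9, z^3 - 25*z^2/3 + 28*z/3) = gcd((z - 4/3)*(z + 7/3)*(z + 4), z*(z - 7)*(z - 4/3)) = z - 4/3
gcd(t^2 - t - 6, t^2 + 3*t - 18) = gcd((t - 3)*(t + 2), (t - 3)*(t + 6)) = t - 3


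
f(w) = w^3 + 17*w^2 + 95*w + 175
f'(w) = 3*w^2 + 34*w + 95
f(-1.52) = 66.36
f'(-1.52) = 50.25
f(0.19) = 193.67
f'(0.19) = 101.57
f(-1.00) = 96.00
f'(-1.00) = 64.00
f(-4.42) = 0.87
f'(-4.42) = 3.33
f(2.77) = 589.84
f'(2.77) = 212.20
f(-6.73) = 0.81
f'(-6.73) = 2.06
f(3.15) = 674.19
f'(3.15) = 231.87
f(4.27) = 968.46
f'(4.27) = 294.88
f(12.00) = 5491.00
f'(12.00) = 935.00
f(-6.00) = 1.00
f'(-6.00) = -1.00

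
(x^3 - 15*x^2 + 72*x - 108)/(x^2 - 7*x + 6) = (x^2 - 9*x + 18)/(x - 1)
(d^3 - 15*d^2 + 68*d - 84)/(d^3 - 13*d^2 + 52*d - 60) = (d - 7)/(d - 5)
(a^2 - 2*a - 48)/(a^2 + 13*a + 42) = (a - 8)/(a + 7)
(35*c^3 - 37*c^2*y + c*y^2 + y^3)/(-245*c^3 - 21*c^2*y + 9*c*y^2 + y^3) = (-c + y)/(7*c + y)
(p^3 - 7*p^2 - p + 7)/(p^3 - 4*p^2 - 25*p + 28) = (p + 1)/(p + 4)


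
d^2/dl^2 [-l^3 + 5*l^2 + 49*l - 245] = 10 - 6*l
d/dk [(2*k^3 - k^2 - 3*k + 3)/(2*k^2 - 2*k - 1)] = (4*k^4 - 8*k^3 + 2*k^2 - 10*k + 9)/(4*k^4 - 8*k^3 + 4*k + 1)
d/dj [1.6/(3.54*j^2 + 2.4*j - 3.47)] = (-11.328*j - 3.84)/(3.54*j^2 + 2.4*j - 3.47)^2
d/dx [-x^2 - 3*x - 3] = -2*x - 3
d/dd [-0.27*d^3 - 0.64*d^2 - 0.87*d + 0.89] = -0.81*d^2 - 1.28*d - 0.87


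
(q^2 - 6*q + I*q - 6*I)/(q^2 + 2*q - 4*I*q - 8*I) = (q^2 + q*(-6 + I) - 6*I)/(q^2 + q*(2 - 4*I) - 8*I)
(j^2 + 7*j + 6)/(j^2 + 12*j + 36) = (j + 1)/(j + 6)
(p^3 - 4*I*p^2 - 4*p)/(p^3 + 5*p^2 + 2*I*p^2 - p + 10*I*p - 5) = p*(p^2 - 4*I*p - 4)/(p^3 + p^2*(5 + 2*I) + p*(-1 + 10*I) - 5)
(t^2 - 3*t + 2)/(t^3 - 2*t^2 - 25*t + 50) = (t - 1)/(t^2 - 25)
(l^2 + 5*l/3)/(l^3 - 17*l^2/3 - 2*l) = (3*l + 5)/(3*l^2 - 17*l - 6)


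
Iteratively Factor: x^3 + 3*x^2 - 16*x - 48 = (x + 3)*(x^2 - 16) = (x - 4)*(x + 3)*(x + 4)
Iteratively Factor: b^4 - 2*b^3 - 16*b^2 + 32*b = (b - 4)*(b^3 + 2*b^2 - 8*b) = b*(b - 4)*(b^2 + 2*b - 8) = b*(b - 4)*(b + 4)*(b - 2)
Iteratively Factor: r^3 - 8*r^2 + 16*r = (r)*(r^2 - 8*r + 16) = r*(r - 4)*(r - 4)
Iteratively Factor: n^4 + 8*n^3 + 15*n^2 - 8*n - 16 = (n - 1)*(n^3 + 9*n^2 + 24*n + 16) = (n - 1)*(n + 4)*(n^2 + 5*n + 4) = (n - 1)*(n + 4)^2*(n + 1)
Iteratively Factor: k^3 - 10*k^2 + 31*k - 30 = (k - 5)*(k^2 - 5*k + 6) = (k - 5)*(k - 2)*(k - 3)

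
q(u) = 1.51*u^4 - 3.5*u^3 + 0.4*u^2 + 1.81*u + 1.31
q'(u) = 6.04*u^3 - 10.5*u^2 + 0.8*u + 1.81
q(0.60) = 1.98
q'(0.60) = -0.19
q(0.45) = 1.95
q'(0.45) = 0.59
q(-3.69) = 455.88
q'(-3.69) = -447.58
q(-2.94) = 201.20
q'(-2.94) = -244.79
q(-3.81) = 511.98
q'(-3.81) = -487.71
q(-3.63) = 429.61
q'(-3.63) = -428.36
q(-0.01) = 1.29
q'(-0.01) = 1.80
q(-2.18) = 69.63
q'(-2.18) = -112.41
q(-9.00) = 12476.03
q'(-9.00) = -5259.05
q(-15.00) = 88320.41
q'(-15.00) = -22757.69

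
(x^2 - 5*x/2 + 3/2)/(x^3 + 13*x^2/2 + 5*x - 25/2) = (2*x - 3)/(2*x^2 + 15*x + 25)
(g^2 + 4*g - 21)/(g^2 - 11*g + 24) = (g + 7)/(g - 8)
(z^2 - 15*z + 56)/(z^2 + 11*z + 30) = (z^2 - 15*z + 56)/(z^2 + 11*z + 30)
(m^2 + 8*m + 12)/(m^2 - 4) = (m + 6)/(m - 2)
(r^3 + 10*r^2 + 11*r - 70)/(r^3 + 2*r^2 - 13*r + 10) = (r + 7)/(r - 1)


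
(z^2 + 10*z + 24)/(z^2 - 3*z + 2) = (z^2 + 10*z + 24)/(z^2 - 3*z + 2)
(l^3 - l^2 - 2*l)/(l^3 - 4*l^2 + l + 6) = l/(l - 3)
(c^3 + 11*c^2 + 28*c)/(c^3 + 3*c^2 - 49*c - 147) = c*(c + 4)/(c^2 - 4*c - 21)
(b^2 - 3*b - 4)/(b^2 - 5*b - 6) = (b - 4)/(b - 6)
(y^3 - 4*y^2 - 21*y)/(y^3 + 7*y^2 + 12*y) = (y - 7)/(y + 4)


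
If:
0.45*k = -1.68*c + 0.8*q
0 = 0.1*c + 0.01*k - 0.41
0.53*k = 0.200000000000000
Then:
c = 4.06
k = 0.38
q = 8.74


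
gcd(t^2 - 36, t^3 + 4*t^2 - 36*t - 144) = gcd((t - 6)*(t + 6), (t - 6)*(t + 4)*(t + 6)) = t^2 - 36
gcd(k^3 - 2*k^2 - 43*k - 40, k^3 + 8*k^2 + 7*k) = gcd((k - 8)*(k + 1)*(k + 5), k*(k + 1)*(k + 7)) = k + 1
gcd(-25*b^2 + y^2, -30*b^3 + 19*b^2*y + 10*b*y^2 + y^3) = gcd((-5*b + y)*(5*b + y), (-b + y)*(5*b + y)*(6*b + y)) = 5*b + y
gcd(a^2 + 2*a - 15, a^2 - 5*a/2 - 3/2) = a - 3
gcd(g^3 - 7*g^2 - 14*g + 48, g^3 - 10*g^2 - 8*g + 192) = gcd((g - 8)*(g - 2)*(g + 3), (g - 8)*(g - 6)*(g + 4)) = g - 8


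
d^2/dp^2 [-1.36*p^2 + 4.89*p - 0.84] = -2.72000000000000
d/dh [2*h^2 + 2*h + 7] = 4*h + 2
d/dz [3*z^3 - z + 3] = 9*z^2 - 1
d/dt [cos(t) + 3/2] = -sin(t)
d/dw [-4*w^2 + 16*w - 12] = 16 - 8*w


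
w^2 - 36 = (w - 6)*(w + 6)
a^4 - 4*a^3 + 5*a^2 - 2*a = a*(a - 2)*(a - 1)^2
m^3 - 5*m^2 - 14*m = m*(m - 7)*(m + 2)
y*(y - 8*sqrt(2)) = y^2 - 8*sqrt(2)*y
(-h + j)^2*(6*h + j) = 6*h^3 - 11*h^2*j + 4*h*j^2 + j^3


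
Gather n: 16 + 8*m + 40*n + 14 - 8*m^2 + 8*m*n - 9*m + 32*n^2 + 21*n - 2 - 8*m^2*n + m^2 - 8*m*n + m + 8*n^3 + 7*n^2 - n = -7*m^2 + 8*n^3 + 39*n^2 + n*(60 - 8*m^2) + 28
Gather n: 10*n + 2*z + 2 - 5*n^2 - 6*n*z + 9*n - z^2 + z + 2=-5*n^2 + n*(19 - 6*z) - z^2 + 3*z + 4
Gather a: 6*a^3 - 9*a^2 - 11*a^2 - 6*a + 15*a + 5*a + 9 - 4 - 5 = 6*a^3 - 20*a^2 + 14*a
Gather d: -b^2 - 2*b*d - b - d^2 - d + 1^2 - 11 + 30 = -b^2 - b - d^2 + d*(-2*b - 1) + 20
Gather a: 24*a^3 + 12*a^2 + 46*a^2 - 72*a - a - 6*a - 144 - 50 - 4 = 24*a^3 + 58*a^2 - 79*a - 198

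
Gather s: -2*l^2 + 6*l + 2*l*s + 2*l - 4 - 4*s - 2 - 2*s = -2*l^2 + 8*l + s*(2*l - 6) - 6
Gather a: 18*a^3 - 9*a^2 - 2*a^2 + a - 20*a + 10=18*a^3 - 11*a^2 - 19*a + 10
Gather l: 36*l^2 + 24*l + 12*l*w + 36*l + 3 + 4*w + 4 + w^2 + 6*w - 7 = 36*l^2 + l*(12*w + 60) + w^2 + 10*w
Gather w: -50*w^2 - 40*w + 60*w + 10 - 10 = -50*w^2 + 20*w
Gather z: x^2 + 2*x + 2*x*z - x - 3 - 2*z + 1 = x^2 + x + z*(2*x - 2) - 2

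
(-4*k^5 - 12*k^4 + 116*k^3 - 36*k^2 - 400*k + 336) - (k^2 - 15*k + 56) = -4*k^5 - 12*k^4 + 116*k^3 - 37*k^2 - 385*k + 280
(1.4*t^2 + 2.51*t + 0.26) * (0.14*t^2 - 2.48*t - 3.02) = 0.196*t^4 - 3.1206*t^3 - 10.4164*t^2 - 8.225*t - 0.7852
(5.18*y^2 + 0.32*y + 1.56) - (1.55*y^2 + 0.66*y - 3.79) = 3.63*y^2 - 0.34*y + 5.35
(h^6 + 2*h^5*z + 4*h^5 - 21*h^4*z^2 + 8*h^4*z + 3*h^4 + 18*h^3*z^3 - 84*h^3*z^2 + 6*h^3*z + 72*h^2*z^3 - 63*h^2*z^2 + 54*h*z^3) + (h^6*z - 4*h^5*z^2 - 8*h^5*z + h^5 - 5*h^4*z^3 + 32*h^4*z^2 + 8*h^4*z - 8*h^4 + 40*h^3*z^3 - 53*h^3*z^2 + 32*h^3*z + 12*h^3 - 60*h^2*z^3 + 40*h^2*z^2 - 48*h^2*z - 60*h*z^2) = h^6*z + h^6 - 4*h^5*z^2 - 6*h^5*z + 5*h^5 - 5*h^4*z^3 + 11*h^4*z^2 + 16*h^4*z - 5*h^4 + 58*h^3*z^3 - 137*h^3*z^2 + 38*h^3*z + 12*h^3 + 12*h^2*z^3 - 23*h^2*z^2 - 48*h^2*z + 54*h*z^3 - 60*h*z^2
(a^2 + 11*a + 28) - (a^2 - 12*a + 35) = 23*a - 7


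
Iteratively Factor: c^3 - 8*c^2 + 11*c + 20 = (c - 4)*(c^2 - 4*c - 5) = (c - 5)*(c - 4)*(c + 1)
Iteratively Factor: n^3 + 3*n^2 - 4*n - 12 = (n + 3)*(n^2 - 4) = (n + 2)*(n + 3)*(n - 2)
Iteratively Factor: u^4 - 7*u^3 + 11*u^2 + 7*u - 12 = (u + 1)*(u^3 - 8*u^2 + 19*u - 12) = (u - 1)*(u + 1)*(u^2 - 7*u + 12) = (u - 3)*(u - 1)*(u + 1)*(u - 4)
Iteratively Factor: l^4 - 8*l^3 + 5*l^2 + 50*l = (l - 5)*(l^3 - 3*l^2 - 10*l) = (l - 5)^2*(l^2 + 2*l) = l*(l - 5)^2*(l + 2)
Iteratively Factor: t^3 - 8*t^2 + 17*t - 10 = (t - 1)*(t^2 - 7*t + 10) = (t - 5)*(t - 1)*(t - 2)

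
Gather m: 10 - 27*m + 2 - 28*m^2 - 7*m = -28*m^2 - 34*m + 12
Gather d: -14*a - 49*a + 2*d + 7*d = -63*a + 9*d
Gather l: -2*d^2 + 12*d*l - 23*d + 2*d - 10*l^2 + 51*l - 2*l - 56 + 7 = -2*d^2 - 21*d - 10*l^2 + l*(12*d + 49) - 49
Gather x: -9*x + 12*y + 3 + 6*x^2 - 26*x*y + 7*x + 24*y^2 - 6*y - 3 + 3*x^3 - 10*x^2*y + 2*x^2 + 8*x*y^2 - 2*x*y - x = 3*x^3 + x^2*(8 - 10*y) + x*(8*y^2 - 28*y - 3) + 24*y^2 + 6*y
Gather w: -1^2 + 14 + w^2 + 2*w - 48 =w^2 + 2*w - 35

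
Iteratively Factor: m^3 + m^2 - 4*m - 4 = (m + 1)*(m^2 - 4) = (m + 1)*(m + 2)*(m - 2)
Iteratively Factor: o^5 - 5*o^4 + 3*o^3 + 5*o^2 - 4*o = (o - 4)*(o^4 - o^3 - o^2 + o) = (o - 4)*(o + 1)*(o^3 - 2*o^2 + o) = o*(o - 4)*(o + 1)*(o^2 - 2*o + 1) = o*(o - 4)*(o - 1)*(o + 1)*(o - 1)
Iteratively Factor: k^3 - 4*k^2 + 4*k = (k - 2)*(k^2 - 2*k) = (k - 2)^2*(k)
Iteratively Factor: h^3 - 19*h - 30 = (h + 2)*(h^2 - 2*h - 15) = (h - 5)*(h + 2)*(h + 3)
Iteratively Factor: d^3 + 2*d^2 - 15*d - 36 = (d + 3)*(d^2 - d - 12) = (d - 4)*(d + 3)*(d + 3)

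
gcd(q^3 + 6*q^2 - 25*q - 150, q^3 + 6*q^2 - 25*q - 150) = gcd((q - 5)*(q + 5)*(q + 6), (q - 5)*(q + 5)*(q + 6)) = q^3 + 6*q^2 - 25*q - 150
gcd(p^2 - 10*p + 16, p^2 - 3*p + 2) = p - 2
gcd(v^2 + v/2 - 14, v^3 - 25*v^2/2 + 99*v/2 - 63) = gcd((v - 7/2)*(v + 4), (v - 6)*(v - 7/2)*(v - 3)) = v - 7/2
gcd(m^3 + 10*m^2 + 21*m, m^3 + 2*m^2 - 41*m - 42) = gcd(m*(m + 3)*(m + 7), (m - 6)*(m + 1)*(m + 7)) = m + 7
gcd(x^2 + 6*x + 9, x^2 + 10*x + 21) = x + 3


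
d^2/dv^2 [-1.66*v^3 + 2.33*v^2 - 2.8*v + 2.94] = 4.66 - 9.96*v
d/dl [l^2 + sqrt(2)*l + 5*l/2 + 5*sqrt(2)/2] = 2*l + sqrt(2) + 5/2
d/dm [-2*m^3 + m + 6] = 1 - 6*m^2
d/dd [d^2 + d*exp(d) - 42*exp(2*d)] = d*exp(d) + 2*d - 84*exp(2*d) + exp(d)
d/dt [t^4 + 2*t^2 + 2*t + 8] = 4*t^3 + 4*t + 2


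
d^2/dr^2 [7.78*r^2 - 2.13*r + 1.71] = 15.5600000000000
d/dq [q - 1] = 1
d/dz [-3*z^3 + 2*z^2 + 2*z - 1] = -9*z^2 + 4*z + 2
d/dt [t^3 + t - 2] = 3*t^2 + 1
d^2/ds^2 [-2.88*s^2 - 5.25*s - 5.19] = -5.76000000000000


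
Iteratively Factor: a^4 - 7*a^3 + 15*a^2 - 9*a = (a)*(a^3 - 7*a^2 + 15*a - 9) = a*(a - 3)*(a^2 - 4*a + 3) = a*(a - 3)*(a - 1)*(a - 3)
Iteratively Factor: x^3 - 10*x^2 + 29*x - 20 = (x - 1)*(x^2 - 9*x + 20) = (x - 4)*(x - 1)*(x - 5)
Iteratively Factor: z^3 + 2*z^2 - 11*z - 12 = (z + 1)*(z^2 + z - 12) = (z - 3)*(z + 1)*(z + 4)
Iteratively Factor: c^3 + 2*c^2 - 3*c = (c)*(c^2 + 2*c - 3) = c*(c + 3)*(c - 1)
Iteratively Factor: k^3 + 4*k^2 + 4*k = (k)*(k^2 + 4*k + 4) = k*(k + 2)*(k + 2)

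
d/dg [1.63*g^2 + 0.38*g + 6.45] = 3.26*g + 0.38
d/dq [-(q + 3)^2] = -2*q - 6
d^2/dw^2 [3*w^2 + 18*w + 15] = 6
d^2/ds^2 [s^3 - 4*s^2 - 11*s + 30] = 6*s - 8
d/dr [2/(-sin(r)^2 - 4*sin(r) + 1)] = 4*(sin(r) + 2)*cos(r)/(4*sin(r) - cos(r)^2)^2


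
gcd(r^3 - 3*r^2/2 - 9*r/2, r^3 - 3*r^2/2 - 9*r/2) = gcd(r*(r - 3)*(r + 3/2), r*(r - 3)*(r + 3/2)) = r^3 - 3*r^2/2 - 9*r/2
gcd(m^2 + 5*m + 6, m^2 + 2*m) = m + 2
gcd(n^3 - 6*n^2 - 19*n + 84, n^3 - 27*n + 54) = n - 3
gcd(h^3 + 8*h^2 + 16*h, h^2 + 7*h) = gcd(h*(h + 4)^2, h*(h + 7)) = h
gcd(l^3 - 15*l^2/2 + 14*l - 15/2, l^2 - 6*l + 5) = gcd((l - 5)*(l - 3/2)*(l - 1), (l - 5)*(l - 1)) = l^2 - 6*l + 5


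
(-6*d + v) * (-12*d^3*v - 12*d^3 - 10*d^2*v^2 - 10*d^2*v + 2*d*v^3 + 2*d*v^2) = 72*d^4*v + 72*d^4 + 48*d^3*v^2 + 48*d^3*v - 22*d^2*v^3 - 22*d^2*v^2 + 2*d*v^4 + 2*d*v^3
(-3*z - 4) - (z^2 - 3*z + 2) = -z^2 - 6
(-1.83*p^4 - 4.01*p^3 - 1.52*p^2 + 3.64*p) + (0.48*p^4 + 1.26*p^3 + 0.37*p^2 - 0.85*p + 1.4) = -1.35*p^4 - 2.75*p^3 - 1.15*p^2 + 2.79*p + 1.4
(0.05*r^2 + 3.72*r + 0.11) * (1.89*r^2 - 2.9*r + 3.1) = 0.0945*r^4 + 6.8858*r^3 - 10.4251*r^2 + 11.213*r + 0.341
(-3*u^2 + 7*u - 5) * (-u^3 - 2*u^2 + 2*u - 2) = 3*u^5 - u^4 - 15*u^3 + 30*u^2 - 24*u + 10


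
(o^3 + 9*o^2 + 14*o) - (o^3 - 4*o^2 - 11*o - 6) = 13*o^2 + 25*o + 6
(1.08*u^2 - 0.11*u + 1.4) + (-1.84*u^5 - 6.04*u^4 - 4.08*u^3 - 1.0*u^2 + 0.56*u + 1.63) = -1.84*u^5 - 6.04*u^4 - 4.08*u^3 + 0.0800000000000001*u^2 + 0.45*u + 3.03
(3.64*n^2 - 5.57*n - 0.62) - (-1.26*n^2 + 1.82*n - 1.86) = 4.9*n^2 - 7.39*n + 1.24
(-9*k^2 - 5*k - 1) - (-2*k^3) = 2*k^3 - 9*k^2 - 5*k - 1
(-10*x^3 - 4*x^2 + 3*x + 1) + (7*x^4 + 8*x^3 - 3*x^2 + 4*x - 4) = 7*x^4 - 2*x^3 - 7*x^2 + 7*x - 3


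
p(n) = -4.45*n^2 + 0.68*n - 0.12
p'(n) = 0.68 - 8.9*n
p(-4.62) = -98.24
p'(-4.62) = 41.80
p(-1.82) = -16.10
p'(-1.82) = 16.88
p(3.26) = -45.20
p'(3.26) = -28.33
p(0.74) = -2.05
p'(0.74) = -5.91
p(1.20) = -5.71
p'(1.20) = -10.00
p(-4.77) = -104.61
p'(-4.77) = 43.13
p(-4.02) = -74.77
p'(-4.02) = 36.46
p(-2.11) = -21.37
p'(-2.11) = 19.46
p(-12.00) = -649.08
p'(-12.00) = 107.48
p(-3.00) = -42.21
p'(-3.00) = 27.38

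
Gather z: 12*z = 12*z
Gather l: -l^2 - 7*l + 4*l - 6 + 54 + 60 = -l^2 - 3*l + 108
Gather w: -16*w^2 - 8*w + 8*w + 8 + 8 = 16 - 16*w^2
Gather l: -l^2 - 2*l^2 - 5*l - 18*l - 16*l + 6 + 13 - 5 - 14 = -3*l^2 - 39*l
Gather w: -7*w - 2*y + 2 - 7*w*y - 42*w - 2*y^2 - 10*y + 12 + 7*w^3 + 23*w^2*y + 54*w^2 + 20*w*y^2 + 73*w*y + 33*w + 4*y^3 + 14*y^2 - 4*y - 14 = 7*w^3 + w^2*(23*y + 54) + w*(20*y^2 + 66*y - 16) + 4*y^3 + 12*y^2 - 16*y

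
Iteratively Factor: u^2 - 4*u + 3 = (u - 1)*(u - 3)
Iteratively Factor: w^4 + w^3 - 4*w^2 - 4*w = (w - 2)*(w^3 + 3*w^2 + 2*w) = (w - 2)*(w + 2)*(w^2 + w) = w*(w - 2)*(w + 2)*(w + 1)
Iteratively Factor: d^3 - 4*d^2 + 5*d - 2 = (d - 2)*(d^2 - 2*d + 1) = (d - 2)*(d - 1)*(d - 1)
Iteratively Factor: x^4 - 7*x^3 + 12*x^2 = (x)*(x^3 - 7*x^2 + 12*x) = x*(x - 3)*(x^2 - 4*x) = x^2*(x - 3)*(x - 4)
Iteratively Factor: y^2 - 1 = (y + 1)*(y - 1)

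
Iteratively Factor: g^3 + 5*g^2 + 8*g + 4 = (g + 2)*(g^2 + 3*g + 2) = (g + 1)*(g + 2)*(g + 2)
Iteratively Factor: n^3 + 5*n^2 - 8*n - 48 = (n + 4)*(n^2 + n - 12) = (n + 4)^2*(n - 3)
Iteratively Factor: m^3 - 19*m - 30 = (m - 5)*(m^2 + 5*m + 6) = (m - 5)*(m + 3)*(m + 2)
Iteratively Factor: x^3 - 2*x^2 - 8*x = (x + 2)*(x^2 - 4*x) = x*(x + 2)*(x - 4)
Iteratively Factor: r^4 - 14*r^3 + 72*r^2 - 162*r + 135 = (r - 3)*(r^3 - 11*r^2 + 39*r - 45) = (r - 5)*(r - 3)*(r^2 - 6*r + 9) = (r - 5)*(r - 3)^2*(r - 3)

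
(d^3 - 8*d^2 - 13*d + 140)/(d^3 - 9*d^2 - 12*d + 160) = (d - 7)/(d - 8)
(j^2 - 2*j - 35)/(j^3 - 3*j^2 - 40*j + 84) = (j + 5)/(j^2 + 4*j - 12)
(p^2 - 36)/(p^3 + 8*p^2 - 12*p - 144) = (p - 6)/(p^2 + 2*p - 24)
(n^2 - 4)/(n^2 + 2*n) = (n - 2)/n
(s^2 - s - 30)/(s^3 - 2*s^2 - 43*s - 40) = (s - 6)/(s^2 - 7*s - 8)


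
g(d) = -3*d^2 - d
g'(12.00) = -73.00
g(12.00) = -444.00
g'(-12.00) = 71.00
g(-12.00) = -420.00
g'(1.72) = -11.32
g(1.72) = -10.60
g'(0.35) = -3.10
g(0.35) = -0.72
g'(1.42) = -9.52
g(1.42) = -7.47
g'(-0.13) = -0.22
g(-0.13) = 0.08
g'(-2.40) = 13.40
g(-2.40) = -14.88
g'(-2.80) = 15.80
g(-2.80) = -20.72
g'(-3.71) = 21.26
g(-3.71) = -37.58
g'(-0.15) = -0.10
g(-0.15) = 0.08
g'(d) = -6*d - 1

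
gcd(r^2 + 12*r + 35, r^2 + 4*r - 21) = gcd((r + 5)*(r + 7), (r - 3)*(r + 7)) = r + 7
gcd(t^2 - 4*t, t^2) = t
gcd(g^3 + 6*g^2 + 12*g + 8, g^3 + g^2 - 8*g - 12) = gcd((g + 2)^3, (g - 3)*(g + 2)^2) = g^2 + 4*g + 4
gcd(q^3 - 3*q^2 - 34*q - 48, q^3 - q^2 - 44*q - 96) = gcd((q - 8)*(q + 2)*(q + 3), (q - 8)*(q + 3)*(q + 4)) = q^2 - 5*q - 24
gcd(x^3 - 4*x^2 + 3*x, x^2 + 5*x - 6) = x - 1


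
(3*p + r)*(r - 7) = 3*p*r - 21*p + r^2 - 7*r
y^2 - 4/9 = (y - 2/3)*(y + 2/3)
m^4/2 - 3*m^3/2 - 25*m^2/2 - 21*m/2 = m*(m/2 + 1/2)*(m - 7)*(m + 3)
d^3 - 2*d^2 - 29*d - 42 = (d - 7)*(d + 2)*(d + 3)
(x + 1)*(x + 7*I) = x^2 + x + 7*I*x + 7*I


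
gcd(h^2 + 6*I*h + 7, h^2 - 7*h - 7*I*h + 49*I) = 1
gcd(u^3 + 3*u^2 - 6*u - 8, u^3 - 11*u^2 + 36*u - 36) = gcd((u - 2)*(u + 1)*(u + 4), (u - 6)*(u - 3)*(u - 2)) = u - 2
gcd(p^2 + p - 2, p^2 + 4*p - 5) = p - 1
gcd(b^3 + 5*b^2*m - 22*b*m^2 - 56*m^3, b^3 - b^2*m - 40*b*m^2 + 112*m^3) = b^2 + 3*b*m - 28*m^2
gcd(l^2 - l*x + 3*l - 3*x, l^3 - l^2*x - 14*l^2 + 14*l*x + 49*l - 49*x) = -l + x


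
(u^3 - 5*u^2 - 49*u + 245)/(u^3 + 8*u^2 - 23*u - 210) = (u - 7)/(u + 6)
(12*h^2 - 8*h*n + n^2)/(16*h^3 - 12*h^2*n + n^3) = (6*h - n)/(8*h^2 - 2*h*n - n^2)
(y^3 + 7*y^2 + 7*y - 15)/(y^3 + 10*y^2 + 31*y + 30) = (y - 1)/(y + 2)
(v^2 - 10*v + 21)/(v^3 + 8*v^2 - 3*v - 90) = (v - 7)/(v^2 + 11*v + 30)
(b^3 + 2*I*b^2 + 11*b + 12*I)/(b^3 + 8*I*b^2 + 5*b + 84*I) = (b + I)/(b + 7*I)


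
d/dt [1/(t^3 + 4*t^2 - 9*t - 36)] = (-3*t^2 - 8*t + 9)/(t^3 + 4*t^2 - 9*t - 36)^2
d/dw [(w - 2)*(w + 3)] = 2*w + 1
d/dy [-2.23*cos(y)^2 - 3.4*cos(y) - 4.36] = (4.46*cos(y) + 3.4)*sin(y)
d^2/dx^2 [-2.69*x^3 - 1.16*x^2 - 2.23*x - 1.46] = -16.14*x - 2.32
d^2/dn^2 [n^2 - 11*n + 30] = 2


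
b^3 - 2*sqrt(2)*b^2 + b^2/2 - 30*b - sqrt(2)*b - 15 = (b + 1/2)*(b - 5*sqrt(2))*(b + 3*sqrt(2))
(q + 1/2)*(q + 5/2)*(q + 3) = q^3 + 6*q^2 + 41*q/4 + 15/4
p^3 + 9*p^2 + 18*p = p*(p + 3)*(p + 6)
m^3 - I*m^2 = m^2*(m - I)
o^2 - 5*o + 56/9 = (o - 8/3)*(o - 7/3)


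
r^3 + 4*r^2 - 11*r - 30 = (r - 3)*(r + 2)*(r + 5)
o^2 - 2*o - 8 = (o - 4)*(o + 2)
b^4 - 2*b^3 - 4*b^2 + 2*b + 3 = (b - 3)*(b - 1)*(b + 1)^2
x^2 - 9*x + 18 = (x - 6)*(x - 3)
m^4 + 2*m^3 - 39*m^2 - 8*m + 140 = (m - 5)*(m - 2)*(m + 2)*(m + 7)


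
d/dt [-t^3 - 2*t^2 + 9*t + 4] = -3*t^2 - 4*t + 9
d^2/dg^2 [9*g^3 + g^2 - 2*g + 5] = 54*g + 2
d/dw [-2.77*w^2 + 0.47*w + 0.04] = 0.47 - 5.54*w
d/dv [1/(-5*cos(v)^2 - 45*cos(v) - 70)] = -(2*cos(v) + 9)*sin(v)/(5*(cos(v)^2 + 9*cos(v) + 14)^2)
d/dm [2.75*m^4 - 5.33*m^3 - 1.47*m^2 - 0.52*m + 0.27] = 11.0*m^3 - 15.99*m^2 - 2.94*m - 0.52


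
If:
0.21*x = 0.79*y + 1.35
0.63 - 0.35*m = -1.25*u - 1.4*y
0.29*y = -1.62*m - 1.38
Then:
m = -0.179012345679012*y - 0.851851851851852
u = -1.17012345679012*y - 0.742518518518518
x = 3.76190476190476*y + 6.42857142857143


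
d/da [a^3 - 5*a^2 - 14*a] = 3*a^2 - 10*a - 14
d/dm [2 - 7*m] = -7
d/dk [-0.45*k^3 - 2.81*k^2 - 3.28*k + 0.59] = -1.35*k^2 - 5.62*k - 3.28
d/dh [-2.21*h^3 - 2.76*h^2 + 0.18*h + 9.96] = -6.63*h^2 - 5.52*h + 0.18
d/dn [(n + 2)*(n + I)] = 2*n + 2 + I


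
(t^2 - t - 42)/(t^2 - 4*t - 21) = (t + 6)/(t + 3)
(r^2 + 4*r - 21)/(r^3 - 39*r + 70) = (r - 3)/(r^2 - 7*r + 10)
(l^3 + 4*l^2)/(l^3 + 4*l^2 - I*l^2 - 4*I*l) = l/(l - I)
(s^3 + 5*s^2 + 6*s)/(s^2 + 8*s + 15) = s*(s + 2)/(s + 5)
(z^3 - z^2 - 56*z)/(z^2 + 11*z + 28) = z*(z - 8)/(z + 4)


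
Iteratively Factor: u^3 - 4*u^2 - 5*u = (u)*(u^2 - 4*u - 5) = u*(u - 5)*(u + 1)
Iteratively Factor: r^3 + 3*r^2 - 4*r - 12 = (r + 2)*(r^2 + r - 6) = (r + 2)*(r + 3)*(r - 2)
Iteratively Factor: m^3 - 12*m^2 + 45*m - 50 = (m - 5)*(m^2 - 7*m + 10) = (m - 5)^2*(m - 2)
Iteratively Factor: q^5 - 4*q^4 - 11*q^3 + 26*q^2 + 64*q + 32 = (q - 4)*(q^4 - 11*q^2 - 18*q - 8) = (q - 4)*(q + 1)*(q^3 - q^2 - 10*q - 8) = (q - 4)*(q + 1)*(q + 2)*(q^2 - 3*q - 4) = (q - 4)^2*(q + 1)*(q + 2)*(q + 1)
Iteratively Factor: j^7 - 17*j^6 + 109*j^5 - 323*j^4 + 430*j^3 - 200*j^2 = (j)*(j^6 - 17*j^5 + 109*j^4 - 323*j^3 + 430*j^2 - 200*j) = j*(j - 1)*(j^5 - 16*j^4 + 93*j^3 - 230*j^2 + 200*j) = j*(j - 5)*(j - 1)*(j^4 - 11*j^3 + 38*j^2 - 40*j) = j*(j - 5)^2*(j - 1)*(j^3 - 6*j^2 + 8*j) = j*(j - 5)^2*(j - 4)*(j - 1)*(j^2 - 2*j) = j*(j - 5)^2*(j - 4)*(j - 2)*(j - 1)*(j)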